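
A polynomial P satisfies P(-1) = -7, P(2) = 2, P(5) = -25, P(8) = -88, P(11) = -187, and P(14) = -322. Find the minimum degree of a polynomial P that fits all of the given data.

Forward differences of the values at n = -1, 2, 5, 8, 11, 14:
  P  : -7  2  -25  -88  -187  -322
  Δ  : 9  -27  -63  -99  -135
  Δ^2: -36  -36  -36  -36
  Δ^3: 0  0  0
  Δ^4: 0  0
  Δ^5: 0
The second differences are constant (-36) and nonzero, while all higher differences vanish, so the minimal degree is 2.

2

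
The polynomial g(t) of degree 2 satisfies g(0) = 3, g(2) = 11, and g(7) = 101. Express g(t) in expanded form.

Write g(t) = at^2 + bt + c. Substituting each data point gives a linear system:
  c = 3
  4a + 2b + c = 11
  49a + 7b + c = 101
Solving the system yields a = 2, b = 0, c = 3.
So g(t) = 2t² + 3.
Check: g(2) = 11. ✓

g(t) = 2t^2 + 3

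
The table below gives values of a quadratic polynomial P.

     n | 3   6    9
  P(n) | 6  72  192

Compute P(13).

436

Forward differences of the values at n = 3, 6, 9:
  P  : 6  72  192
  Δ  : 66  120
  Δ^2: 54
The second differences are constant, confirming degree 2.
Interpolating (Newton forward form) and evaluating at n = 13 gives P(13) = 436.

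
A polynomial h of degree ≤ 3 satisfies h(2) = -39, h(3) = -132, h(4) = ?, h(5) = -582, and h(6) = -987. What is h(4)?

-305

On equispaced nodes a degree-3 polynomial has vanishing fourth forward difference, so
  h(2) - 4·h(3) + 6·h(4) - 4·h(5) + h(6) = 0.
Substituting the known values and solving for h(4):
  6·h(4) = -1830
  h(4) = -305.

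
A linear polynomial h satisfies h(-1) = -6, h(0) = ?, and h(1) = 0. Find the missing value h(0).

The 2 known points determine the degree-1 polynomial uniquely.
Write h(u) = au + b. Substituting each data point gives a linear system:
  -a + b = -6
  a + b = 0
Solving the system yields a = 3, b = -3.
So h(u) = 3u - 3.
Then h(0) = -3.

-3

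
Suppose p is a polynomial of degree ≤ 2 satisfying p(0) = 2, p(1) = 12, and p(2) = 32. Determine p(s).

p(s) = 5s^2 + 5s + 2

Write p(s) = as^2 + bs + c. Substituting each data point gives a linear system:
  c = 2
  a + b + c = 12
  4a + 2b + c = 32
Solving the system yields a = 5, b = 5, c = 2.
So p(s) = 5s² + 5s + 2.
Check: p(0) = 2. ✓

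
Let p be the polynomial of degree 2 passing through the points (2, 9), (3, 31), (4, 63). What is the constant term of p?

Write p(s) = as^2 + bs + c. Substituting each data point gives a linear system:
  4a + 2b + c = 9
  9a + 3b + c = 31
  16a + 4b + c = 63
Solving the system yields a = 5, b = -3, c = -5.
So p(s) = 5s^2 - 3s - 5.
The constant term is -5.

-5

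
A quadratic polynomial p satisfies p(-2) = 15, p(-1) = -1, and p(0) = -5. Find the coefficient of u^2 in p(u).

Write p(u) = au^2 + bu + c. Substituting each data point gives a linear system:
  4a - 2b + c = 15
  a - b + c = -1
  c = -5
Solving the system yields a = 6, b = 2, c = -5.
So p(u) = 6u² + 2u - 5.
The leading coefficient is 6.

6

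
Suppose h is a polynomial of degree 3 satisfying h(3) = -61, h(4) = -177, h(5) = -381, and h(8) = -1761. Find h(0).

Using the Lagrange interpolation formula with nodes 3, 4, 5, 8:
  L_0(t) = (t - 4)(t - 5)(t - 8) / -10
  L_1(t) = (t - 3)(t - 5)(t - 8) / 4
  L_2(t) = (t - 3)(t - 4)(t - 8) / -6
  L_3(t) = (t - 3)(t - 4)(t - 5) / 60
Then h(t) = -61·L_0(t) - 177·L_1(t) - 381·L_2(t) - 1761·L_3(t).
Expanding and collecting terms gives h(t) = -4t^3 + 4t^2 + 4t - 1.
Evaluating at t = 0: h(0) = -1.

-1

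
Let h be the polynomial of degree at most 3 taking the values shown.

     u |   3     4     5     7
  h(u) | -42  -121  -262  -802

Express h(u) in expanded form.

Using the Lagrange interpolation formula with nodes 3, 4, 5, 7:
  L_0(u) = (u - 4)(u - 5)(u - 7) / -8
  L_1(u) = (u - 3)(u - 5)(u - 7) / 3
  L_2(u) = (u - 3)(u - 4)(u - 7) / -4
  L_3(u) = (u - 3)(u - 4)(u - 5) / 24
Then h(u) = -42·L_0(u) - 121·L_1(u) - 262·L_2(u) - 802·L_3(u).
Expanding and collecting terms gives h(u) = -3u^3 + 5u^2 - 3u + 3.
Check: h(3) = -42. ✓

h(u) = -3u^3 + 5u^2 - 3u + 3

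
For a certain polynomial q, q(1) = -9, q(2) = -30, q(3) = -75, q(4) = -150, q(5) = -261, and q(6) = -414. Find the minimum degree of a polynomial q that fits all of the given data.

Forward differences of the values at t = 1, 2, 3, 4, 5, 6:
  q  : -9  -30  -75  -150  -261  -414
  Δ  : -21  -45  -75  -111  -153
  Δ^2: -24  -30  -36  -42
  Δ^3: -6  -6  -6
  Δ^4: 0  0
  Δ^5: 0
The third differences are constant (-6) and nonzero, while all higher differences vanish, so the minimal degree is 3.

3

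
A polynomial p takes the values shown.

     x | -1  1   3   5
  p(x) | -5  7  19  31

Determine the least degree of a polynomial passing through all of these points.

1

Forward differences of the values at x = -1, 1, 3, 5:
  p  : -5  7  19  31
  Δ  : 12  12  12
  Δ^2: 0  0
  Δ^3: 0
The first differences are constant (12) and nonzero, while all higher differences vanish, so the minimal degree is 1.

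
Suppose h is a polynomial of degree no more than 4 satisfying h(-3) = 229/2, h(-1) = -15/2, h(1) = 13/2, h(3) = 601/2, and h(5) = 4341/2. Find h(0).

1/2

Using the Lagrange interpolation formula with nodes -3, -1, 1, 3, 5:
  L_0(n) = (n + 1)(n - 1)(n - 3)(n - 5) / 384
  L_1(n) = (n + 3)(n - 1)(n - 3)(n - 5) / -96
  L_2(n) = (n + 3)(n + 1)(n - 3)(n - 5) / 64
  L_3(n) = (n + 3)(n + 1)(n - 1)(n - 5) / -96
  L_4(n) = (n + 3)(n + 1)(n - 1)(n - 3) / 384
Then h(n) = 229/2·L_0(n) - 15/2·L_1(n) + 13/2·L_2(n) + 601/2·L_3(n) + 4341/2·L_4(n).
Expanding and collecting terms gives h(n) = 3n^4 + 3n^3 - 4n^2 + 4n + 1/2.
Evaluating at n = 0: h(0) = 1/2.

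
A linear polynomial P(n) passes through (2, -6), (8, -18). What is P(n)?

P(n) = -2n - 2

Write P(n) = an + b. Substituting each data point gives a linear system:
  2a + b = -6
  8a + b = -18
Solving the system yields a = -2, b = -2.
So P(n) = -2n - 2.
Check: P(8) = -18. ✓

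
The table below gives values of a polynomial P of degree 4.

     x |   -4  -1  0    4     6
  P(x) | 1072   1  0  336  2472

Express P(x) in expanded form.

P(x) = 3x^4 - 6x^3 - 4x^2 + 4x

Write P(x) = ax^4 + bx^3 + cx^2 + dx + e. Substituting each data point gives a linear system:
  256a - 64b + 16c - 4d + e = 1072
  a - b + c - d + e = 1
  e = 0
  256a + 64b + 16c + 4d + e = 336
  1296a + 216b + 36c + 6d + e = 2472
Solving the system yields a = 3, b = -6, c = -4, d = 4, e = 0.
So P(x) = 3x^4 - 6x^3 - 4x^2 + 4x.
Check: P(6) = 2472. ✓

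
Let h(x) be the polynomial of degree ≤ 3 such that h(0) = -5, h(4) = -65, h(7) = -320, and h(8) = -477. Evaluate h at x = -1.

0

Write h(x) = ax^3 + bx^2 + cx + d. Substituting each data point gives a linear system:
  d = -5
  64a + 16b + 4c + d = -65
  343a + 49b + 7c + d = -320
  512a + 64b + 8c + d = -477
Solving the system yields a = -1, b = 1, c = -3, d = -5.
So h(x) = -x^3 + x^2 - 3x - 5.
Then h(-1) = 0.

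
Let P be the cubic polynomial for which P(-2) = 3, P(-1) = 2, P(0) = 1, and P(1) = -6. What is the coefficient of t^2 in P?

Write P(t) = at^3 + bt^2 + ct + d. Substituting each data point gives a linear system:
  -8a + 4b - 2c + d = 3
  -a + b - c + d = 2
  d = 1
  a + b + c + d = -6
Solving the system yields a = -1, b = -3, c = -3, d = 1.
So P(t) = -t³ - 3t² - 3t + 1.
The coefficient of t^2 is -3.

-3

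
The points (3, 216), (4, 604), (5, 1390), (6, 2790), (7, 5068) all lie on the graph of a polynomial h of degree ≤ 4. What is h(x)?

h(x) = 2x^4 + 5x^2 + 3x

Using the Lagrange interpolation formula with nodes 3, 4, 5, 6, 7:
  L_0(x) = (x - 4)(x - 5)(x - 6)(x - 7) / 24
  L_1(x) = (x - 3)(x - 5)(x - 6)(x - 7) / -6
  L_2(x) = (x - 3)(x - 4)(x - 6)(x - 7) / 4
  L_3(x) = (x - 3)(x - 4)(x - 5)(x - 7) / -6
  L_4(x) = (x - 3)(x - 4)(x - 5)(x - 6) / 24
Then h(x) = 216·L_0(x) + 604·L_1(x) + 1390·L_2(x) + 2790·L_3(x) + 5068·L_4(x).
Expanding and collecting terms gives h(x) = 2x^4 + 5x^2 + 3x.
Check: h(4) = 604. ✓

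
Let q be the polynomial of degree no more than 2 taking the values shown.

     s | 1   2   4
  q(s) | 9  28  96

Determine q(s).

Using the Lagrange interpolation formula with nodes 1, 2, 4:
  L_0(s) = (s - 2)(s - 4) / 3
  L_1(s) = (s - 1)(s - 4) / -2
  L_2(s) = (s - 1)(s - 2) / 6
Then q(s) = 9·L_0(s) + 28·L_1(s) + 96·L_2(s).
Expanding and collecting terms gives q(s) = 5s² + 4s.
Check: q(4) = 96. ✓

q(s) = 5s^2 + 4s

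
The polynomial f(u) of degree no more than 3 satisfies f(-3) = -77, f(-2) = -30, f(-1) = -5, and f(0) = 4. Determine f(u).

Using the Lagrange interpolation formula with nodes -3, -2, -1, 0:
  L_0(u) = (u + 2)(u + 1)u / -6
  L_1(u) = (u + 3)(u + 1)u / 2
  L_2(u) = (u + 3)(u + 2)u / -2
  L_3(u) = (u + 3)(u + 2)(u + 1) / 6
Then f(u) = -77·L_0(u) - 30·L_1(u) - 5·L_2(u) + 4·L_3(u).
Expanding and collecting terms gives f(u) = u^3 - 5u^2 + 3u + 4.
Check: f(0) = 4. ✓

f(u) = u^3 - 5u^2 + 3u + 4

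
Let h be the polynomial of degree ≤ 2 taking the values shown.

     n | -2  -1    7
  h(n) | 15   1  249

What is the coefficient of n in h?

1

Write h(n) = an^2 + bn + c. Substituting each data point gives a linear system:
  4a - 2b + c = 15
  a - b + c = 1
  49a + 7b + c = 249
Solving the system yields a = 5, b = 1, c = -3.
So h(n) = 5n^2 + n - 3.
The coefficient of n is 1.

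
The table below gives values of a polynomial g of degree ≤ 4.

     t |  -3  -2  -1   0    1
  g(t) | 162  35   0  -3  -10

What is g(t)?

g(t) = t^4 - 4t^3 - 3t^2 - t - 3

Using the Lagrange interpolation formula with nodes -3, -2, -1, 0, 1:
  L_0(t) = (t + 2)(t + 1)t(t - 1) / 24
  L_1(t) = (t + 3)(t + 1)t(t - 1) / -6
  L_2(t) = (t + 3)(t + 2)t(t - 1) / 4
  L_3(t) = (t + 3)(t + 2)(t + 1)(t - 1) / -6
  L_4(t) = (t + 3)(t + 2)(t + 1)t / 24
Then g(t) = 162·L_0(t) + 35·L_1(t) + 0·L_2(t) - 3·L_3(t) - 10·L_4(t).
Expanding and collecting terms gives g(t) = t^4 - 4t^3 - 3t^2 - t - 3.
Check: g(-2) = 35. ✓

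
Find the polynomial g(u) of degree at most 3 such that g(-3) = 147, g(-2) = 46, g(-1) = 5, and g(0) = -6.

g(u) = -5u^3 - 6u - 6

Write g(u) = au^3 + bu^2 + cu + d. Substituting each data point gives a linear system:
  -27a + 9b - 3c + d = 147
  -8a + 4b - 2c + d = 46
  -a + b - c + d = 5
  d = -6
Solving the system yields a = -5, b = 0, c = -6, d = -6.
So g(u) = -5u^3 - 6u - 6.
Check: g(-1) = 5. ✓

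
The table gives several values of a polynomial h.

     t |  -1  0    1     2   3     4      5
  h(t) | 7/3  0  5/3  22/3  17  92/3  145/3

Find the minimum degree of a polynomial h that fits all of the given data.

Forward differences of the values at t = -1, 0, 1, 2, 3, 4, 5:
  h  : 7/3  0  5/3  22/3  17  92/3  145/3
  Δ  : -7/3  5/3  17/3  29/3  41/3  53/3
  Δ^2: 4  4  4  4  4
  Δ^3: 0  0  0  0
  Δ^4: 0  0  0
  Δ^5: 0  0
  Δ^6: 0
The second differences are constant (4) and nonzero, while all higher differences vanish, so the minimal degree is 2.

2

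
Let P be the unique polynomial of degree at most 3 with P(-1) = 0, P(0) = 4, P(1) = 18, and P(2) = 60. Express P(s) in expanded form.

Write P(s) = as^3 + bs^2 + cs + d. Substituting each data point gives a linear system:
  -a + b - c + d = 0
  d = 4
  a + b + c + d = 18
  8a + 4b + 2c + d = 60
Solving the system yields a = 3, b = 5, c = 6, d = 4.
So P(s) = 3s³ + 5s² + 6s + 4.
Check: P(2) = 60. ✓

P(s) = 3s^3 + 5s^2 + 6s + 4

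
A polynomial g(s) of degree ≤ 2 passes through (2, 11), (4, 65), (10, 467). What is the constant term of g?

-3

Write g(s) = as^2 + bs + c. Substituting each data point gives a linear system:
  4a + 2b + c = 11
  16a + 4b + c = 65
  100a + 10b + c = 467
Solving the system yields a = 5, b = -3, c = -3.
So g(s) = 5s² - 3s - 3.
The constant term is -3.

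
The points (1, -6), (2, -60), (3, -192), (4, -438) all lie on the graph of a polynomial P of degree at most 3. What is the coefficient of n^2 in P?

-3

Write P(n) = an^3 + bn^2 + cn + d. Substituting each data point gives a linear system:
  a + b + c + d = -6
  8a + 4b + 2c + d = -60
  27a + 9b + 3c + d = -192
  64a + 16b + 4c + d = -438
Solving the system yields a = -6, b = -3, c = -3, d = 6.
So P(n) = -6n^3 - 3n^2 - 3n + 6.
The coefficient of n^2 is -3.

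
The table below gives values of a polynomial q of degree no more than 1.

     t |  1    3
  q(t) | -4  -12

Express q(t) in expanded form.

Using the Lagrange interpolation formula with nodes 1, 3:
  L_0(t) = (t - 3) / -2
  L_1(t) = (t - 1) / 2
Then q(t) = -4·L_0(t) - 12·L_1(t).
Expanding and collecting terms gives q(t) = -4t.
Check: q(3) = -12. ✓

q(t) = -4t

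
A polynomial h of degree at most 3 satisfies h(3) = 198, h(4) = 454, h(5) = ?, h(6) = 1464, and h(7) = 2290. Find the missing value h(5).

On equispaced nodes a degree-3 polynomial has vanishing fourth forward difference, so
  h(3) - 4·h(4) + 6·h(5) - 4·h(6) + h(7) = 0.
Substituting the known values and solving for h(5):
  6·h(5) = 5184
  h(5) = 864.

864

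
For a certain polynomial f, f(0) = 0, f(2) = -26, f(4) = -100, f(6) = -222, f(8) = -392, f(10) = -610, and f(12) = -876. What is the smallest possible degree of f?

2

Forward differences of the values at n = 0, 2, 4, 6, 8, 10, 12:
  f  : 0  -26  -100  -222  -392  -610  -876
  Δ  : -26  -74  -122  -170  -218  -266
  Δ^2: -48  -48  -48  -48  -48
  Δ^3: 0  0  0  0
  Δ^4: 0  0  0
  Δ^5: 0  0
  Δ^6: 0
The second differences are constant (-48) and nonzero, while all higher differences vanish, so the minimal degree is 2.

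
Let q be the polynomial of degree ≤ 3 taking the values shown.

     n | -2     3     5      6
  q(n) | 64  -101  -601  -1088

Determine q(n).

Using the Lagrange interpolation formula with nodes -2, 3, 5, 6:
  L_0(n) = (n - 3)(n - 5)(n - 6) / -280
  L_1(n) = (n + 2)(n - 5)(n - 6) / 30
  L_2(n) = (n + 2)(n - 3)(n - 6) / -14
  L_3(n) = (n + 2)(n - 3)(n - 5) / 24
Then q(n) = 64·L_0(n) - 101·L_1(n) - 601·L_2(n) - 1088·L_3(n).
Expanding and collecting terms gives q(n) = -6n^3 + 5n^2 + 4n + 4.
Check: q(-2) = 64. ✓

q(n) = -6n^3 + 5n^2 + 4n + 4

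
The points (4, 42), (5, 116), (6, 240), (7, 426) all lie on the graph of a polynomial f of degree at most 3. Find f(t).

f(t) = 2t^3 - 5t^2 - 3t + 6

Write f(t) = at^3 + bt^2 + ct + d. Substituting each data point gives a linear system:
  64a + 16b + 4c + d = 42
  125a + 25b + 5c + d = 116
  216a + 36b + 6c + d = 240
  343a + 49b + 7c + d = 426
Solving the system yields a = 2, b = -5, c = -3, d = 6.
So f(t) = 2t³ - 5t² - 3t + 6.
Check: f(6) = 240. ✓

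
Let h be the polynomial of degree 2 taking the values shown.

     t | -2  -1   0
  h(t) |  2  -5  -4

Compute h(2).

22

Using the Lagrange interpolation formula with nodes -2, -1, 0:
  L_0(t) = (t + 1)t / 2
  L_1(t) = (t + 2)t / -1
  L_2(t) = (t + 2)(t + 1) / 2
Then h(t) = 2·L_0(t) - 5·L_1(t) - 4·L_2(t).
Expanding and collecting terms gives h(t) = 4t^2 + 5t - 4.
Evaluating at t = 2: h(2) = 22.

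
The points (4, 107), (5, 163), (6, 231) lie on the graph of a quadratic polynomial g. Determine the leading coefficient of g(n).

Write g(n) = an^2 + bn + c. Substituting each data point gives a linear system:
  16a + 4b + c = 107
  25a + 5b + c = 163
  36a + 6b + c = 231
Solving the system yields a = 6, b = 2, c = 3.
So g(n) = 6n² + 2n + 3.
The leading coefficient is 6.

6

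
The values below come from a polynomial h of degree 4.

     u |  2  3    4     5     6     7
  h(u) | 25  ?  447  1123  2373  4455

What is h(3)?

The 5 known points determine the degree-4 polynomial uniquely.
Write h(u) = au^4 + bu^3 + cu^2 + du + e. Substituting each data point gives a linear system:
  16a + 8b + 4c + 2d + e = 25
  256a + 64b + 16c + 4d + e = 447
  625a + 125b + 25c + 5d + e = 1123
  1296a + 216b + 36c + 6d + e = 2373
  2401a + 343b + 49c + 7d + e = 4455
Solving the system yields a = 2, b = -1, c = 0, d = -1, e = 3.
So h(u) = 2u⁴ - u³ - u + 3.
Then h(3) = 135.

135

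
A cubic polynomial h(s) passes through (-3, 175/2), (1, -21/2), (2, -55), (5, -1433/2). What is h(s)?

Write h(s) = as^3 + bs^2 + cs + d. Substituting each data point gives a linear system:
  -27a + 9b - 3c + d = 175/2
  a + b + c + d = -21/2
  8a + 4b + 2c + d = -55
  125a + 25b + 5c + d = -1433/2
Solving the system yields a = -5, b = -4, c = 5/2, d = -4.
So h(s) = -5s^3 - 4s^2 + (5/2)s - 4.
Check: h(2) = -55. ✓

h(s) = -5s^3 - 4s^2 + (5/2)s - 4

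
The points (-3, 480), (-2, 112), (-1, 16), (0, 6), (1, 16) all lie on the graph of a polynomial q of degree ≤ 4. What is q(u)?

Write q(u) = au^4 + bu^3 + cu^2 + du + e. Substituting each data point gives a linear system:
  81a - 27b + 9c - 3d + e = 480
  16a - 8b + 4c - 2d + e = 112
  a - b + c - d + e = 16
  e = 6
  a + b + c + d + e = 16
Solving the system yields a = 5, b = -1, c = 5, d = 1, e = 6.
So q(u) = 5u⁴ - u³ + 5u² + u + 6.
Check: q(-3) = 480. ✓

q(u) = 5u^4 - u^3 + 5u^2 + u + 6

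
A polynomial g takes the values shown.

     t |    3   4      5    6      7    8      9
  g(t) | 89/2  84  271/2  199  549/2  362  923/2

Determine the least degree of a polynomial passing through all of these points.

2

Forward differences of the values at t = 3, 4, 5, 6, 7, 8, 9:
  g  : 89/2  84  271/2  199  549/2  362  923/2
  Δ  : 79/2  103/2  127/2  151/2  175/2  199/2
  Δ^2: 12  12  12  12  12
  Δ^3: 0  0  0  0
  Δ^4: 0  0  0
  Δ^5: 0  0
  Δ^6: 0
The second differences are constant (12) and nonzero, while all higher differences vanish, so the minimal degree is 2.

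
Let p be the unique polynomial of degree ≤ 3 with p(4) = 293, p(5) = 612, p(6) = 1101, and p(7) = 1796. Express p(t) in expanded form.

p(t) = 6t^3 - 5t^2 - 2t - 3

Write p(t) = at^3 + bt^2 + ct + d. Substituting each data point gives a linear system:
  64a + 16b + 4c + d = 293
  125a + 25b + 5c + d = 612
  216a + 36b + 6c + d = 1101
  343a + 49b + 7c + d = 1796
Solving the system yields a = 6, b = -5, c = -2, d = -3.
So p(t) = 6t^3 - 5t^2 - 2t - 3.
Check: p(6) = 1101. ✓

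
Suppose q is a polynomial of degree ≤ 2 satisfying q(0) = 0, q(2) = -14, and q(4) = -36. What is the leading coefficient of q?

Write q(x) = ax^2 + bx + c. Substituting each data point gives a linear system:
  c = 0
  4a + 2b + c = -14
  16a + 4b + c = -36
Solving the system yields a = -1, b = -5, c = 0.
So q(x) = -x^2 - 5x.
The leading coefficient is -1.

-1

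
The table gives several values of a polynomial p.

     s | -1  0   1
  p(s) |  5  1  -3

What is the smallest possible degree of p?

1

Forward differences of the values at s = -1, 0, 1:
  p  : 5  1  -3
  Δ  : -4  -4
  Δ^2: 0
The first differences are constant (-4) and nonzero, while all higher differences vanish, so the minimal degree is 1.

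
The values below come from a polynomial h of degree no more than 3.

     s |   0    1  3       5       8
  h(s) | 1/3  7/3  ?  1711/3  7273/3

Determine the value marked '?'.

The 4 known points determine the degree-3 polynomial uniquely.
Write h(s) = as^3 + bs^2 + cs + d. Substituting each data point gives a linear system:
  d = 1/3
  a + b + c + d = 7/3
  125a + 25b + 5c + d = 1711/3
  512a + 64b + 8c + d = 7273/3
Solving the system yields a = 5, b = -2, c = -1, d = 1/3.
So h(s) = 5s^3 - 2s^2 - s + 1/3.
Then h(3) = 343/3.

343/3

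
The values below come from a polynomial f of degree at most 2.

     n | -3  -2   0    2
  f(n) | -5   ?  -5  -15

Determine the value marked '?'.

-3

The 3 known points determine the degree-2 polynomial uniquely.
Write f(n) = an^2 + bn + c. Substituting each data point gives a linear system:
  9a - 3b + c = -5
  c = -5
  4a + 2b + c = -15
Solving the system yields a = -1, b = -3, c = -5.
So f(n) = -n² - 3n - 5.
Then f(-2) = -3.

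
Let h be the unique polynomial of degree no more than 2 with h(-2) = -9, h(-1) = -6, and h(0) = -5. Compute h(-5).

Write h(s) = as^2 + bs + c. Substituting each data point gives a linear system:
  4a - 2b + c = -9
  a - b + c = -6
  c = -5
Solving the system yields a = -1, b = 0, c = -5.
So h(s) = -s^2 - 5.
Then h(-5) = -30.

-30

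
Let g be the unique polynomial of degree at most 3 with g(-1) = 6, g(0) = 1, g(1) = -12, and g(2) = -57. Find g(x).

Write g(x) = ax^3 + bx^2 + cx + d. Substituting each data point gives a linear system:
  -a + b - c + d = 6
  d = 1
  a + b + c + d = -12
  8a + 4b + 2c + d = -57
Solving the system yields a = -4, b = -4, c = -5, d = 1.
So g(x) = -4x³ - 4x² - 5x + 1.
Check: g(2) = -57. ✓

g(x) = -4x^3 - 4x^2 - 5x + 1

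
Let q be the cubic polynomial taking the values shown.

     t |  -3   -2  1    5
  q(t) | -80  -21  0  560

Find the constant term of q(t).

Write q(t) = at^3 + bt^2 + ct + d. Substituting each data point gives a linear system:
  -27a + 9b - 3c + d = -80
  -8a + 4b - 2c + d = -21
  a + b + c + d = 0
  125a + 25b + 5c + d = 560
Solving the system yields a = 4, b = 3, c = -2, d = -5.
So q(t) = 4t^3 + 3t^2 - 2t - 5.
The constant term is -5.

-5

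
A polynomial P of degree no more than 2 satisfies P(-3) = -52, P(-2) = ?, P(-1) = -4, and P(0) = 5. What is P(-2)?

-23

The 3 known points determine the degree-2 polynomial uniquely.
Write P(u) = au^2 + bu + c. Substituting each data point gives a linear system:
  9a - 3b + c = -52
  a - b + c = -4
  c = 5
Solving the system yields a = -5, b = 4, c = 5.
So P(u) = -5u^2 + 4u + 5.
Then P(-2) = -23.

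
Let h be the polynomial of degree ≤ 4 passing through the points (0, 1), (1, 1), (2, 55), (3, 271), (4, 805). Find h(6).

Using the Lagrange interpolation formula with nodes 0, 1, 2, 3, 4:
  L_0(n) = (n - 1)(n - 2)(n - 3)(n - 4) / 24
  L_1(n) = n(n - 2)(n - 3)(n - 4) / -6
  L_2(n) = n(n - 1)(n - 3)(n - 4) / 4
  L_3(n) = n(n - 1)(n - 2)(n - 4) / -6
  L_4(n) = n(n - 1)(n - 2)(n - 3) / 24
Then h(n) = 1·L_0(n) + 1·L_1(n) + 55·L_2(n) + 271·L_3(n) + 805·L_4(n).
Expanding and collecting terms gives h(n) = 2n^4 + 6n^3 - 5n^2 - 3n + 1.
Evaluating at n = 6: h(6) = 3691.

3691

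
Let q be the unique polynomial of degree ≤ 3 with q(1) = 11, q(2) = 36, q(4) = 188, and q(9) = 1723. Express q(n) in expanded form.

Write q(n) = an^3 + bn^2 + cn + d. Substituting each data point gives a linear system:
  a + b + c + d = 11
  8a + 4b + 2c + d = 36
  64a + 16b + 4c + d = 188
  729a + 81b + 9c + d = 1723
Solving the system yields a = 2, b = 3, c = 2, d = 4.
So q(n) = 2n^3 + 3n^2 + 2n + 4.
Check: q(9) = 1723. ✓

q(n) = 2n^3 + 3n^2 + 2n + 4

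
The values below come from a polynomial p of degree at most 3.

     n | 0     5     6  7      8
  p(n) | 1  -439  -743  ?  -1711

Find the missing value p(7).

The 4 known points determine the degree-3 polynomial uniquely.
Write p(n) = an^3 + bn^2 + cn + d. Substituting each data point gives a linear system:
  d = 1
  125a + 25b + 5c + d = -439
  216a + 36b + 6c + d = -743
  512a + 64b + 8c + d = -1711
Solving the system yields a = -3, b = -3, c = 2, d = 1.
So p(n) = -3n^3 - 3n^2 + 2n + 1.
Then p(7) = -1161.

-1161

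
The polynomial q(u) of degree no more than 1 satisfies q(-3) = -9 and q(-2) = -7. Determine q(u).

q(u) = 2u - 3

Write q(u) = au + b. Substituting each data point gives a linear system:
  -3a + b = -9
  -2a + b = -7
Solving the system yields a = 2, b = -3.
So q(u) = 2u - 3.
Check: q(-3) = -9. ✓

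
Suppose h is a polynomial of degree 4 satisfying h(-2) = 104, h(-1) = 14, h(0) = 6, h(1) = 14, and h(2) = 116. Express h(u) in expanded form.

h(u) = 6u^4 + u^3 + 2u^2 - u + 6

Write h(u) = au^4 + bu^3 + cu^2 + du + e. Substituting each data point gives a linear system:
  16a - 8b + 4c - 2d + e = 104
  a - b + c - d + e = 14
  e = 6
  a + b + c + d + e = 14
  16a + 8b + 4c + 2d + e = 116
Solving the system yields a = 6, b = 1, c = 2, d = -1, e = 6.
So h(u) = 6u^4 + u^3 + 2u^2 - u + 6.
Check: h(2) = 116. ✓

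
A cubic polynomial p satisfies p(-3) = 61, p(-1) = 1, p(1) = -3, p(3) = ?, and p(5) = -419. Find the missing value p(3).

-95

The 4 known points determine the degree-3 polynomial uniquely.
Write p(s) = as^3 + bs^2 + cs + d. Substituting each data point gives a linear system:
  -27a + 9b - 3c + d = 61
  -a + b - c + d = 1
  a + b + c + d = -3
  125a + 25b + 5c + d = -419
Solving the system yields a = -3, b = -2, c = 1, d = 1.
So p(s) = -3s³ - 2s² + s + 1.
Then p(3) = -95.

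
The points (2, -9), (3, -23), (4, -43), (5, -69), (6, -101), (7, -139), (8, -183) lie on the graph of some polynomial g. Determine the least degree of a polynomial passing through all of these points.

2

Forward differences of the values at n = 2, 3, 4, 5, 6, 7, 8:
  g  : -9  -23  -43  -69  -101  -139  -183
  Δ  : -14  -20  -26  -32  -38  -44
  Δ^2: -6  -6  -6  -6  -6
  Δ^3: 0  0  0  0
  Δ^4: 0  0  0
  Δ^5: 0  0
  Δ^6: 0
The second differences are constant (-6) and nonzero, while all higher differences vanish, so the minimal degree is 2.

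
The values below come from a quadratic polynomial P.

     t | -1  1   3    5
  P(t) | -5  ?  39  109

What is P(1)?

On equispaced nodes a degree-2 polynomial has vanishing third forward difference, so
  - P(-1) + 3·P(1) - 3·P(3) + P(5) = 0.
Substituting the known values and solving for P(1):
  3·P(1) = 3
  P(1) = 1.

1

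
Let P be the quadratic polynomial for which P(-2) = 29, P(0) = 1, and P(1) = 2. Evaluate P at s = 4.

Using the Lagrange interpolation formula with nodes -2, 0, 1:
  L_0(s) = s(s - 1) / 6
  L_1(s) = (s + 2)(s - 1) / -2
  L_2(s) = (s + 2)s / 3
Then P(s) = 29·L_0(s) + 1·L_1(s) + 2·L_2(s).
Expanding and collecting terms gives P(s) = 5s² - 4s + 1.
Evaluating at s = 4: P(4) = 65.

65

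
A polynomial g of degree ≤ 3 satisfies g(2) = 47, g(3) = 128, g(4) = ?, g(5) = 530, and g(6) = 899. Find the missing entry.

281

On equispaced nodes a degree-3 polynomial has vanishing fourth forward difference, so
  g(2) - 4·g(3) + 6·g(4) - 4·g(5) + g(6) = 0.
Substituting the known values and solving for g(4):
  6·g(4) = 1686
  g(4) = 281.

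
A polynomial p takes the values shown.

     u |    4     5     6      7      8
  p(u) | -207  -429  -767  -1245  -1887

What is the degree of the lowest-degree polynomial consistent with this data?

3

Forward differences of the values at u = 4, 5, 6, 7, 8:
  p  : -207  -429  -767  -1245  -1887
  Δ  : -222  -338  -478  -642
  Δ^2: -116  -140  -164
  Δ^3: -24  -24
  Δ^4: 0
The third differences are constant (-24) and nonzero, while all higher differences vanish, so the minimal degree is 3.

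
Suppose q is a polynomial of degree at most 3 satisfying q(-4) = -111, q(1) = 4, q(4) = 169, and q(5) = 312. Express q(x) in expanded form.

Write q(x) = ax^3 + bx^2 + cx + d. Substituting each data point gives a linear system:
  -64a + 16b - 4c + d = -111
  a + b + c + d = 4
  64a + 16b + 4c + d = 169
  125a + 25b + 5c + d = 312
Solving the system yields a = 2, b = 2, c = 3, d = -3.
So q(x) = 2x^3 + 2x^2 + 3x - 3.
Check: q(4) = 169. ✓

q(x) = 2x^3 + 2x^2 + 3x - 3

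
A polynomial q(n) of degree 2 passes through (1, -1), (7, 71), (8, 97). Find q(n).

Using the Lagrange interpolation formula with nodes 1, 7, 8:
  L_0(n) = (n - 7)(n - 8) / 42
  L_1(n) = (n - 1)(n - 8) / -6
  L_2(n) = (n - 1)(n - 7) / 7
Then q(n) = -1·L_0(n) + 71·L_1(n) + 97·L_2(n).
Expanding and collecting terms gives q(n) = 2n^2 - 4n + 1.
Check: q(7) = 71. ✓

q(n) = 2n^2 - 4n + 1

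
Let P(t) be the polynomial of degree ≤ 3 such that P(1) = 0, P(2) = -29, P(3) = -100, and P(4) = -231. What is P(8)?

-1715

Using the Lagrange interpolation formula with nodes 1, 2, 3, 4:
  L_0(t) = (t - 2)(t - 3)(t - 4) / -6
  L_1(t) = (t - 1)(t - 3)(t - 4) / 2
  L_2(t) = (t - 1)(t - 2)(t - 4) / -2
  L_3(t) = (t - 1)(t - 2)(t - 3) / 6
Then P(t) = 0·L_0(t) - 29·L_1(t) - 100·L_2(t) - 231·L_3(t).
Expanding and collecting terms gives P(t) = -3t^3 - 3t^2 + t + 5.
Evaluating at t = 8: P(8) = -1715.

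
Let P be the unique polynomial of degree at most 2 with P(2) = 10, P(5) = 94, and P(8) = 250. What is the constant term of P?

Write P(x) = ax^2 + bx + c. Substituting each data point gives a linear system:
  4a + 2b + c = 10
  25a + 5b + c = 94
  64a + 8b + c = 250
Solving the system yields a = 4, b = 0, c = -6.
So P(x) = 4x² - 6.
The constant term is -6.

-6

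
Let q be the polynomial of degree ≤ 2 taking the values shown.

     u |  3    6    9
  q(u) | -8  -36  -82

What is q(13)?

-514/3

Write q(u) = au^2 + bu + c. Substituting each data point gives a linear system:
  9a + 3b + c = -8
  36a + 6b + c = -36
  81a + 9b + c = -82
Solving the system yields a = -1, b = -1/3, c = 2.
So q(u) = -u^2 - (1/3)u + 2.
Then q(13) = -514/3.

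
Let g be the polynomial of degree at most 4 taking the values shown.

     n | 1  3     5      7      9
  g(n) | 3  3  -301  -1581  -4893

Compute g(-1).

Forward differences of the values at n = 1, 3, 5, 7, 9:
  g  : 3  3  -301  -1581  -4893
  Δ  : 0  -304  -1280  -3312
  Δ^2: -304  -976  -2032
  Δ^3: -672  -1056
  Δ^4: -384
The fourth differences are constant, confirming degree 4.
Interpolating (Newton forward form) and evaluating at n = -1 gives g(-1) = -13.

-13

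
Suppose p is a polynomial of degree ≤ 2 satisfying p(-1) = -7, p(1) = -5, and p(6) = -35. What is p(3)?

-11

Using the Lagrange interpolation formula with nodes -1, 1, 6:
  L_0(n) = (n - 1)(n - 6) / 14
  L_1(n) = (n + 1)(n - 6) / -10
  L_2(n) = (n + 1)(n - 1) / 35
Then p(n) = -7·L_0(n) - 5·L_1(n) - 35·L_2(n).
Expanding and collecting terms gives p(n) = -n^2 + n - 5.
Evaluating at n = 3: p(3) = -11.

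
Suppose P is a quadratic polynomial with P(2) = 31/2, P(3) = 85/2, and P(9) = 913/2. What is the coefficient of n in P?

Write P(n) = an^2 + bn + c. Substituting each data point gives a linear system:
  4a + 2b + c = 31/2
  9a + 3b + c = 85/2
  81a + 9b + c = 913/2
Solving the system yields a = 6, b = -3, c = -5/2.
So P(n) = 6n² - 3n - 5/2.
The coefficient of n is -3.

-3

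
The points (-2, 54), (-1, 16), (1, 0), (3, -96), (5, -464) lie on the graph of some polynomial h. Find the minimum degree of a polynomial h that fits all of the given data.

3

Divided differences on the nodes -2, -1, 1, 3, 5:
  order 0: 54  16  0  -96  -464
  order 1: -38  -8  -48  -184
  order 2: 10  -10  -34
  order 3: -4  -4
  order 4: 0
The order-3 divided differences are all -4 (nonzero) and every higher order vanishes, so the data lies on a polynomial of degree exactly 3.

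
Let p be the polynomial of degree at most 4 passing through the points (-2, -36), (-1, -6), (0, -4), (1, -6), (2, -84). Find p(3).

-406

Using the Lagrange interpolation formula with nodes -2, -1, 0, 1, 2:
  L_0(x) = (x + 1)x(x - 1)(x - 2) / 24
  L_1(x) = (x + 2)x(x - 1)(x - 2) / -6
  L_2(x) = (x + 2)(x + 1)(x - 1)(x - 2) / 4
  L_3(x) = (x + 2)(x + 1)x(x - 2) / -6
  L_4(x) = (x + 2)(x + 1)x(x - 1) / 24
Then p(x) = -36·L_0(x) - 6·L_1(x) - 4·L_2(x) - 6·L_3(x) - 84·L_4(x).
Expanding and collecting terms gives p(x) = -4x^4 - 4x^3 + 2x^2 + 4x - 4.
Evaluating at x = 3: p(3) = -406.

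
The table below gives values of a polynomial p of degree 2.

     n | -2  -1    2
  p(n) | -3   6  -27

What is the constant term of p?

Write p(n) = an^2 + bn + c. Substituting each data point gives a linear system:
  4a - 2b + c = -3
  a - b + c = 6
  4a + 2b + c = -27
Solving the system yields a = -5, b = -6, c = 5.
So p(n) = -5n^2 - 6n + 5.
The constant term is 5.

5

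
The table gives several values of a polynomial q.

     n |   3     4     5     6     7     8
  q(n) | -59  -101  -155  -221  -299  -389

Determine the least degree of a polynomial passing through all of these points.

2

Forward differences of the values at n = 3, 4, 5, 6, 7, 8:
  q  : -59  -101  -155  -221  -299  -389
  Δ  : -42  -54  -66  -78  -90
  Δ^2: -12  -12  -12  -12
  Δ^3: 0  0  0
  Δ^4: 0  0
  Δ^5: 0
The second differences are constant (-12) and nonzero, while all higher differences vanish, so the minimal degree is 2.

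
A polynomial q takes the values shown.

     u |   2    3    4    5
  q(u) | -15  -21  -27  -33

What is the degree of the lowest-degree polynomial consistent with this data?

1

Forward differences of the values at u = 2, 3, 4, 5:
  q  : -15  -21  -27  -33
  Δ  : -6  -6  -6
  Δ^2: 0  0
  Δ^3: 0
The first differences are constant (-6) and nonzero, while all higher differences vanish, so the minimal degree is 1.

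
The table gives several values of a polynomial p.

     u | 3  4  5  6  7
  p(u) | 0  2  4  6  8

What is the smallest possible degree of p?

1

Forward differences of the values at u = 3, 4, 5, 6, 7:
  p  : 0  2  4  6  8
  Δ  : 2  2  2  2
  Δ^2: 0  0  0
  Δ^3: 0  0
  Δ^4: 0
The first differences are constant (2) and nonzero, while all higher differences vanish, so the minimal degree is 1.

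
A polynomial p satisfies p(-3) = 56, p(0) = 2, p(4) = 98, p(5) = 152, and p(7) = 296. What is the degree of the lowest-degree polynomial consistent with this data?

Divided differences on the nodes -3, 0, 4, 5, 7:
  order 0: 56  2  98  152  296
  order 1: -18  24  54  72
  order 2: 6  6  6
  order 3: 0  0
  order 4: 0
The order-2 divided differences are all 6 (nonzero) and every higher order vanishes, so the data lies on a polynomial of degree exactly 2.

2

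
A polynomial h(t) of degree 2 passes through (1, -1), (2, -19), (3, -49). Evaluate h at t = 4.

Write h(t) = at^2 + bt + c. Substituting each data point gives a linear system:
  a + b + c = -1
  4a + 2b + c = -19
  9a + 3b + c = -49
Solving the system yields a = -6, b = 0, c = 5.
So h(t) = -6t² + 5.
Then h(4) = -91.

-91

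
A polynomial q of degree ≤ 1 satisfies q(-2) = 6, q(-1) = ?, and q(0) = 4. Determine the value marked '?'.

5

On equispaced nodes a degree-1 polynomial has vanishing second forward difference, so
  q(-2) - 2·q(-1) + q(0) = 0.
Substituting the known values and solving for q(-1):
  -2·q(-1) = -10
  q(-1) = 5.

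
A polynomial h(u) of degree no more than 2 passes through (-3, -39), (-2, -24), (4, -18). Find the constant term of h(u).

Write h(u) = au^2 + bu + c. Substituting each data point gives a linear system:
  9a - 3b + c = -39
  4a - 2b + c = -24
  16a + 4b + c = -18
Solving the system yields a = -2, b = 5, c = -6.
So h(u) = -2u^2 + 5u - 6.
The constant term is -6.

-6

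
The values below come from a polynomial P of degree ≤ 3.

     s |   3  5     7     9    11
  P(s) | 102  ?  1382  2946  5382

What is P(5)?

The 4 known points determine the degree-3 polynomial uniquely.
Write P(s) = as^3 + bs^2 + cs + d. Substituting each data point gives a linear system:
  27a + 9b + 3c + d = 102
  343a + 49b + 7c + d = 1382
  729a + 81b + 9c + d = 2946
  1331a + 121b + 11c + d = 5382
Solving the system yields a = 4, b = 1, c = -6, d = 3.
So P(s) = 4s^3 + s^2 - 6s + 3.
Then P(5) = 498.

498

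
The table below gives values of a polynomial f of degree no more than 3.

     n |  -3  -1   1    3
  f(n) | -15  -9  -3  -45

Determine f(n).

f(n) = -n^3 - 3n^2 + 4n - 3

Using the Lagrange interpolation formula with nodes -3, -1, 1, 3:
  L_0(n) = (n + 1)(n - 1)(n - 3) / -48
  L_1(n) = (n + 3)(n - 1)(n - 3) / 16
  L_2(n) = (n + 3)(n + 1)(n - 3) / -16
  L_3(n) = (n + 3)(n + 1)(n - 1) / 48
Then f(n) = -15·L_0(n) - 9·L_1(n) - 3·L_2(n) - 45·L_3(n).
Expanding and collecting terms gives f(n) = -n^3 - 3n^2 + 4n - 3.
Check: f(-1) = -9. ✓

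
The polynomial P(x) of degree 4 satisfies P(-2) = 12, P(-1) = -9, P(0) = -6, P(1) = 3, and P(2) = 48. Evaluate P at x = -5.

Forward differences of the values at x = -2, -1, 0, 1, 2:
  P  : 12  -9  -6  3  48
  Δ  : -21  3  9  45
  Δ^2: 24  6  36
  Δ^3: -18  30
  Δ^4: 48
The fourth differences are constant, confirming degree 4.
Interpolating (Newton forward form) and evaluating at x = -5 gives P(-5) = 1119.

1119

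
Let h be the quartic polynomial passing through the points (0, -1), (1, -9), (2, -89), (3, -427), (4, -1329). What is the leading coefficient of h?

-5

Write h(t) = at^4 + bt^3 + ct^2 + dt + e. Substituting each data point gives a linear system:
  e = -1
  a + b + c + d + e = -9
  16a + 8b + 4c + 2d + e = -89
  81a + 27b + 9c + 3d + e = -427
  256a + 64b + 16c + 4d + e = -1329
Solving the system yields a = -5, b = -1, c = 2, d = -4, e = -1.
So h(t) = -5t^4 - t^3 + 2t^2 - 4t - 1.
The leading coefficient is -5.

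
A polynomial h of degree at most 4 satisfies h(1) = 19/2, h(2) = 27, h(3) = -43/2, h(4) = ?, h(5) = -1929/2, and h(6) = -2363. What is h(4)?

On equispaced nodes a degree-4 polynomial has vanishing fifth forward difference, so
  - h(1) + 5·h(2) - 10·h(3) + 10·h(4) - 5·h(5) + h(6) = 0.
Substituting the known values and solving for h(4):
  10·h(4) = -2800
  h(4) = -280.

-280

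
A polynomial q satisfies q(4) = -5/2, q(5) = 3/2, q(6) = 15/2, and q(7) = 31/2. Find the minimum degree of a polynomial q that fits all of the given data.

Forward differences of the values at x = 4, 5, 6, 7:
  q  : -5/2  3/2  15/2  31/2
  Δ  : 4  6  8
  Δ^2: 2  2
  Δ^3: 0
The second differences are constant (2) and nonzero, while all higher differences vanish, so the minimal degree is 2.

2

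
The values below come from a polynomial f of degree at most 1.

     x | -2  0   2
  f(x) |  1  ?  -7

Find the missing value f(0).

The 2 known points determine the degree-1 polynomial uniquely.
Write f(x) = ax + b. Substituting each data point gives a linear system:
  -2a + b = 1
  2a + b = -7
Solving the system yields a = -2, b = -3.
So f(x) = -2x - 3.
Then f(0) = -3.

-3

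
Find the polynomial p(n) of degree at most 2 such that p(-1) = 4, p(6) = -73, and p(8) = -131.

Using the Lagrange interpolation formula with nodes -1, 6, 8:
  L_0(n) = (n - 6)(n - 8) / 63
  L_1(n) = (n + 1)(n - 8) / -14
  L_2(n) = (n + 1)(n - 6) / 18
Then p(n) = 4·L_0(n) - 73·L_1(n) - 131·L_2(n).
Expanding and collecting terms gives p(n) = -2n² - n + 5.
Check: p(-1) = 4. ✓

p(n) = -2n^2 - n + 5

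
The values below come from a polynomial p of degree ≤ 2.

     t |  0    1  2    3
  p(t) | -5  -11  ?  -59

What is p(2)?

The 3 known points determine the degree-2 polynomial uniquely.
Write p(t) = at^2 + bt + c. Substituting each data point gives a linear system:
  c = -5
  a + b + c = -11
  9a + 3b + c = -59
Solving the system yields a = -6, b = 0, c = -5.
So p(t) = -6t² - 5.
Then p(2) = -29.

-29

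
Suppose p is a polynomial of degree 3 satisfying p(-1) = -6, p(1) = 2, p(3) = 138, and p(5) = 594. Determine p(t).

Using the Lagrange interpolation formula with nodes -1, 1, 3, 5:
  L_0(t) = (t - 1)(t - 3)(t - 5) / -48
  L_1(t) = (t + 1)(t - 3)(t - 5) / 16
  L_2(t) = (t + 1)(t - 1)(t - 5) / -16
  L_3(t) = (t + 1)(t - 1)(t - 3) / 48
Then p(t) = -6·L_0(t) + 2·L_1(t) + 138·L_2(t) + 594·L_3(t).
Expanding and collecting terms gives p(t) = 4t³ + 4t² - 6.
Check: p(5) = 594. ✓

p(t) = 4t^3 + 4t^2 - 6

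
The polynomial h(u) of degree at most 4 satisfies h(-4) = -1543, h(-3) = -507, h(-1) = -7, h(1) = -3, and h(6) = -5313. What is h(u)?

Write h(u) = au^4 + bu^3 + cu^2 + du + e. Substituting each data point gives a linear system:
  256a - 64b + 16c - 4d + e = -1543
  81a - 27b + 9c - 3d + e = -507
  a - b + c - d + e = -7
  a + b + c + d + e = -3
  1296a + 216b + 36c + 6d + e = -5313
Solving the system yields a = -5, b = 5, c = 3, d = -3, e = -3.
So h(u) = -5u^4 + 5u^3 + 3u^2 - 3u - 3.
Check: h(-4) = -1543. ✓

h(u) = -5u^4 + 5u^3 + 3u^2 - 3u - 3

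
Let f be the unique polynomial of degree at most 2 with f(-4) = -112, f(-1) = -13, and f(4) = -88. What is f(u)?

Write f(u) = au^2 + bu + c. Substituting each data point gives a linear system:
  16a - 4b + c = -112
  a - b + c = -13
  16a + 4b + c = -88
Solving the system yields a = -6, b = 3, c = -4.
So f(u) = -6u² + 3u - 4.
Check: f(-4) = -112. ✓

f(u) = -6u^2 + 3u - 4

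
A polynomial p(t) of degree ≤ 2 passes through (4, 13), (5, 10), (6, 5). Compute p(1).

Write p(t) = at^2 + bt + c. Substituting each data point gives a linear system:
  16a + 4b + c = 13
  25a + 5b + c = 10
  36a + 6b + c = 5
Solving the system yields a = -1, b = 6, c = 5.
So p(t) = -t^2 + 6t + 5.
Then p(1) = 10.

10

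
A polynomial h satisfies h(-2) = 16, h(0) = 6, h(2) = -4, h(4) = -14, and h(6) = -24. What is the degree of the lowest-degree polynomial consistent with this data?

Forward differences of the values at t = -2, 0, 2, 4, 6:
  h  : 16  6  -4  -14  -24
  Δ  : -10  -10  -10  -10
  Δ^2: 0  0  0
  Δ^3: 0  0
  Δ^4: 0
The first differences are constant (-10) and nonzero, while all higher differences vanish, so the minimal degree is 1.

1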